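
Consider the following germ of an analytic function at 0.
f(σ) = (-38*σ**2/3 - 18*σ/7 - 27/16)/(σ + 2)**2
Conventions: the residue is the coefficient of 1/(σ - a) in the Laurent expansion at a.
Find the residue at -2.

The residue is 1010/21.

At the order-2 pole -2 set g(σ) = (σ - (-2))^2*f(σ) = -38*σ**2/3 - 18*σ/7 - 27/16.
Order-2 pole: residue = g'(a); g'(-2) = 1010/21, so the residue is 1010/21.


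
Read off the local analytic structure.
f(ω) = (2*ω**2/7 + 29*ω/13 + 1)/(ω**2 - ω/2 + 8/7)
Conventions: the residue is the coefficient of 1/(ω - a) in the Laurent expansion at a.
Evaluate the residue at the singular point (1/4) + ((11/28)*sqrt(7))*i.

The factor ω**2 - ω/2 + 8/7 splits as (ω - a)(ω - a') with a = (1/4) + ((11/28)*sqrt(7))*i, a' = (1/4) - ((11/28)*sqrt(7))*i. At the order-1 pole a set g(ω) = (ω - a)*f(ω) = [2*ω**2/7 + 29*ω/13 + 1] / (ω - a').
Simple pole: residue = g(a) at a = (1/4) + ((11/28)*sqrt(7))*i, which is (108/91) - ((1614/7007)*sqrt(7))*i.

The residue is (108/91) - ((1614/7007)*sqrt(7))*i.


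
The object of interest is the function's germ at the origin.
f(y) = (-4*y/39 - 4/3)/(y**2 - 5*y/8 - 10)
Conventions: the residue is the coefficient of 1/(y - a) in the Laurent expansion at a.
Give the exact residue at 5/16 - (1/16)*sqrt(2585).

The residue is -2/39 + (142/33605)*sqrt(2585).

The factor y**2 - 5*y/8 - 10 splits as (y - a)(y - a') with a = 5/16 - (1/16)*sqrt(2585), a' = 5/16 + (1/16)*sqrt(2585). At the order-1 pole a set g(y) = (y - a)*f(y) = [-4*y/39 - 4/3] / (y - a').
Simple pole: residue = g(a) at a = 5/16 - (1/16)*sqrt(2585), which is -2/39 + (142/33605)*sqrt(2585).


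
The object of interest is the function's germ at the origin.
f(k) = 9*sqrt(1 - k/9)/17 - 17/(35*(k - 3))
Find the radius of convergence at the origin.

Denominator factor (k - 3): pole of order 1 at 3, modulus 3.
Branch term (9/17)*sqrt(1 - k/(9)): its argument vanishes at k = 9, a square-root branch point, modulus 9.
The radius of convergence is the smallest modulus among the singular points: 3.

The radius of convergence is 3.


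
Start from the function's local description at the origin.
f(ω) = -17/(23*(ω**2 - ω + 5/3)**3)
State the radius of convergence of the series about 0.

The radius of convergence is (1/3)*sqrt(15).

Denominator factor (ω**2 - ω + 5/3)^3: discriminant -17/3, complex-conjugate roots (1/2) + ((1/6)*sqrt(51))*i and (1/2) - ((1/6)*sqrt(51))*i; poles of order 3, moduli (1/3)*sqrt(15) and (1/3)*sqrt(15).
The radius of convergence is the smallest modulus among the singular points: (1/3)*sqrt(15).


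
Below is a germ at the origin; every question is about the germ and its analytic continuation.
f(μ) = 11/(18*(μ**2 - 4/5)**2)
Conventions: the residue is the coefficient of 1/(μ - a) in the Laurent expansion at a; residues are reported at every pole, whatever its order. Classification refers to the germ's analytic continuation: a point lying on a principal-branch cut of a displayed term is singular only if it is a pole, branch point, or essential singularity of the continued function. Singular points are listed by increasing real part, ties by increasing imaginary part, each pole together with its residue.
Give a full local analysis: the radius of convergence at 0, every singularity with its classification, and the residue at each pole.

Denominator factor (μ**2 - 4/5)^2: discriminant 16/5, real irrational roots (2/5)*sqrt(5) and -(2/5)*sqrt(5); poles of order 2, moduli (2/5)*sqrt(5) and (2/5)*sqrt(5).
The radius of convergence is the smallest modulus among the singular points: (2/5)*sqrt(5).
The factor μ**2 - 4/5 splits as (μ - a)(μ - a') with a = -(2/5)*sqrt(5), a' = (2/5)*sqrt(5). At the order-2 pole a set g(μ) = (μ - a)^2*f(μ) = [11/18] / (μ - a')^2.
Order-2 pole: residue = g'(a); g'(-(2/5)*sqrt(5)) = (55/576)*sqrt(5), so the residue is (55/576)*sqrt(5).
The factor μ**2 - 4/5 splits as (μ - a)(μ - a') with a = (2/5)*sqrt(5), a' = -(2/5)*sqrt(5). At the order-2 pole a set g(μ) = (μ - a)^2*f(μ) = [11/18] / (μ - a')^2.
Order-2 pole: residue = g'(a); g'((2/5)*sqrt(5)) = -(55/576)*sqrt(5), so the residue is -(55/576)*sqrt(5).
List the singular points by increasing real part (a conjugate pair: the negative imaginary part first).

Radius of convergence at 0: (2/5)*sqrt(5).
At -(2/5)*sqrt(5): a pole of order 2; residue (55/576)*sqrt(5).
At (2/5)*sqrt(5): a pole of order 2; residue -(55/576)*sqrt(5).


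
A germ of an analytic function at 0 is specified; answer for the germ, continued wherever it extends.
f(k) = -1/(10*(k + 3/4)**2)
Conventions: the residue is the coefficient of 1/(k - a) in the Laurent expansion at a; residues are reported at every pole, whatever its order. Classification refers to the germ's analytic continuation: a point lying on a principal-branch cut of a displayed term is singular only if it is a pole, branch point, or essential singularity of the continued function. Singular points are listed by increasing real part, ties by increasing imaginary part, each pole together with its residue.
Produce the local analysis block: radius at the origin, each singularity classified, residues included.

Denominator factor (k + 3/4)^2: pole of order 2 at -3/4, modulus 3/4.
The radius of convergence is the smallest modulus among the singular points: 3/4.
At the order-2 pole -3/4 set g(k) = (k - (-3/4))^2*f(k) = -1/10.
Order-2 pole: residue = g'(a); g'(-3/4) = 0, so the residue is 0.

Radius of convergence at 0: 3/4.
At -3/4: a pole of order 2; residue 0.


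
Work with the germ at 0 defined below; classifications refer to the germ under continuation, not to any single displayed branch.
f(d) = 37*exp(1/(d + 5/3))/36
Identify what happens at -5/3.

The exponent 1/(d - (-5/3)) has a pole at -5/3, so exp(1/(d - (-5/3))) takes every nonzero value near it: an essential singularity (not a pole of any order).

The point is an essential singularity.


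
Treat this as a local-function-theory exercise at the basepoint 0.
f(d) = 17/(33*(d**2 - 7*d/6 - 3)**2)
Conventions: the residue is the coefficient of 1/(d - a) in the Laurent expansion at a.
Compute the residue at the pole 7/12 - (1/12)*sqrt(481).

The residue is (2448/2544971)*sqrt(481).

The factor d**2 - 7*d/6 - 3 splits as (d - a)(d - a') with a = 7/12 - (1/12)*sqrt(481), a' = 7/12 + (1/12)*sqrt(481). At the order-2 pole a set g(d) = (d - a)^2*f(d) = [17/33] / (d - a')^2.
Order-2 pole: residue = g'(a); g'(7/12 - (1/12)*sqrt(481)) = (2448/2544971)*sqrt(481), so the residue is (2448/2544971)*sqrt(481).


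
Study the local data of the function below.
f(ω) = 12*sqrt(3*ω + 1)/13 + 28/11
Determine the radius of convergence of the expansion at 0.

The radius of convergence is 1/3.

Branch term (12/13)*sqrt(1 - ω/(-1/3)): its argument vanishes at ω = -1/3, a square-root branch point, modulus 1/3.
The radius of convergence is the smallest modulus among the singular points: 1/3.


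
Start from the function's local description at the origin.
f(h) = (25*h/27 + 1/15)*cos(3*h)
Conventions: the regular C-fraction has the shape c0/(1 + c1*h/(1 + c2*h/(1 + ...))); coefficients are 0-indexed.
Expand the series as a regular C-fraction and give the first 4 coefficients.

Taylor coefficients (expand at 0): a_0 = 1/15, a_1 = 25/27, a_2 = -3/10, a_3 = -25/6.
c0 = a_0 = 1/15. Peel one level at a time: if S = 1 + c*h/S' with S'(0) = 1, then c is the h-coefficient of S and S' = c*h/(S - 1).
S_1 = c0/f = 1 + (-125/9)*h + (31979/162)*h^2 + ...; c1 = -125/9.
S_2 = c1*h/(S_1 - 1) = 1 + (31979/2250)*h + (287811/62500)*h^2 + ...; c2 = 31979/2250.
S_3 = c2*h/(S_2 - 1) = 1 + (-81/250)*h + ...; c3 = -81/250.

The regular C-fraction coefficients are [1/15, -125/9, 31979/2250, -81/250].


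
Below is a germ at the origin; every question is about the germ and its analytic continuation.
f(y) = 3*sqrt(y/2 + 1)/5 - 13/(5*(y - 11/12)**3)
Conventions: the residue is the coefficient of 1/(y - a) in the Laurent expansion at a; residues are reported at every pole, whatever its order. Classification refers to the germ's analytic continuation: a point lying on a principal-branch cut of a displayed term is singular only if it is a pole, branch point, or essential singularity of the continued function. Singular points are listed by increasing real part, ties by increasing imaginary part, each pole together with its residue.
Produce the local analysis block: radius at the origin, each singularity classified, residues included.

Denominator factor (y - 11/12)^3: pole of order 3 at 11/12, modulus 11/12.
Branch term (3/5)*sqrt(1 - y/(-2)): its argument vanishes at y = -2, a square-root branch point, modulus 2.
The radius of convergence is the smallest modulus among the singular points: 11/12.
The branch term is analytic at 11/12 and contributes nothing to the residue; only the rational part matters.
At the order-3 pole 11/12 set g(y) = (y - (11/12))^3*(rational part) = -13/5.
Order-3 pole: residue = g''(a)/2; g''(11/12) = 0, so the residue is 0.
List the singular points by increasing real part (a conjugate pair: the negative imaginary part first).

Radius of convergence at 0: 11/12.
At -2: an algebraic (square-root) branch point.
At 11/12: a pole of order 3; residue 0.


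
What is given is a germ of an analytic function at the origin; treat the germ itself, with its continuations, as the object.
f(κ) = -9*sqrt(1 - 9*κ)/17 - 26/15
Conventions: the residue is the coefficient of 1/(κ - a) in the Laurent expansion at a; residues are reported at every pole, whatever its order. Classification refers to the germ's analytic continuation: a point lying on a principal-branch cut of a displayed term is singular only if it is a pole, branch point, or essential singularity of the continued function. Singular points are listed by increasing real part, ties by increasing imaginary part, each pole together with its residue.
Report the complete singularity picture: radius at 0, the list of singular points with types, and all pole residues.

Branch term (-9/17)*sqrt(1 - κ/(1/9)): its argument vanishes at κ = 1/9, a square-root branch point, modulus 1/9.
The radius of convergence is the smallest modulus among the singular points: 1/9.

Radius of convergence at 0: 1/9.
At 1/9: an algebraic (square-root) branch point.


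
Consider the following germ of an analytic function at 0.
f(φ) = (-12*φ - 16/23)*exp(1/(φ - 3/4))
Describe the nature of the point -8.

There is no denominator, hence no pole anywhere.
The essential point of exp(1/(φ - (3/4))) is 3/4, not -8.
So the germ continues analytically to -8.

The point is a regular point.


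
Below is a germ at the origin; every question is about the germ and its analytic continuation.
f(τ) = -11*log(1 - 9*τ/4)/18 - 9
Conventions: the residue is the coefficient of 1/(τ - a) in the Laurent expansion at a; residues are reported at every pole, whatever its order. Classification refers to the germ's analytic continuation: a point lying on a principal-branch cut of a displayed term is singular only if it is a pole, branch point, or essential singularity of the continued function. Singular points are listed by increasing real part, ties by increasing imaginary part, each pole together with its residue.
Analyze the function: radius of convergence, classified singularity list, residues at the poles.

Radius of convergence at 0: 4/9.
At 4/9: a logarithmic branch point.

Branch term (-11/18)*log(1 - τ/(4/9)): its argument vanishes at τ = 4/9, a logarithmic branch point, modulus 4/9.
The radius of convergence is the smallest modulus among the singular points: 4/9.


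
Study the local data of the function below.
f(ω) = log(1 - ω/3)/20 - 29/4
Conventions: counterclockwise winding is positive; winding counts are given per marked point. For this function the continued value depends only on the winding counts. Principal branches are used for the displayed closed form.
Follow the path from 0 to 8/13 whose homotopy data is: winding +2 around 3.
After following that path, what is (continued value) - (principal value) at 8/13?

Continued minus principal equals (1/5)*pi*i.

The rational part is single-valued and drops out of the difference; each branch term changes only by its own monodromy.
(1/20)*log(1 - ω/(3)): each positive loop around 3 adds 2*pi*i to the log, so winding +2 contributes (1/20)*(2)*2*pi*i = (1/5)*pi*i.
Summing the contributions at ω = 8/13 gives (1/5)*pi*i.


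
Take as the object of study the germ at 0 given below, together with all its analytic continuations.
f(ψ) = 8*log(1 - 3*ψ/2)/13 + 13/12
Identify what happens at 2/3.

The point is a logarithmic branch point.

The term (8/13)*log(1 - ψ/(2/3)) has argument 1 - 2/3/(2/3) = 0 at 2/3: a logarithmic (infinitely-sheeted) branch point; the remaining terms are analytic or single-valued there.


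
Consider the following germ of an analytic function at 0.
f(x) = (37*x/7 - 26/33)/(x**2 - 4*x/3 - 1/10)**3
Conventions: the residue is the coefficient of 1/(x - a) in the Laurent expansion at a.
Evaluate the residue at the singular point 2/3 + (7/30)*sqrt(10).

The residue is (959850/1294139)*sqrt(10).

The factor x**2 - 4*x/3 - 1/10 splits as (x - a)(x - a') with a = 2/3 + (7/30)*sqrt(10), a' = 2/3 - (7/30)*sqrt(10). At the order-3 pole a set g(x) = (x - a)^3*f(x) = [37*x/7 - 26/33] / (x - a')^3.
Order-3 pole: residue = g''(a)/2; g''(2/3 + (7/30)*sqrt(10)) = (1919700/1294139)*sqrt(10), so the residue is (959850/1294139)*sqrt(10).


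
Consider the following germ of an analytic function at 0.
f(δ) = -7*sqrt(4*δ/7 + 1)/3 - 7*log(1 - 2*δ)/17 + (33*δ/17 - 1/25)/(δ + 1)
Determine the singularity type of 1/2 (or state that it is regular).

The term (-7/17)*log(1 - δ/(1/2)) has argument 1 - 1/2/(1/2) = 0 at 1/2: a logarithmic (infinitely-sheeted) branch point; the remaining terms are analytic or single-valued there.

The point is a logarithmic branch point.


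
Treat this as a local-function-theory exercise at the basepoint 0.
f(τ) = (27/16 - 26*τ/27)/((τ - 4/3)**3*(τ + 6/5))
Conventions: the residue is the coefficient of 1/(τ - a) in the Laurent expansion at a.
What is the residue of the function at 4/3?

The residue is 153525/877952.

At the order-3 pole 4/3 set g(τ) = (τ - (4/3))^3*f(τ) = (27/16 - 26*τ/27)/(τ + 6/5).
Order-3 pole: residue = g''(a)/2; g''(4/3) = 153525/438976, so the residue is 153525/877952.


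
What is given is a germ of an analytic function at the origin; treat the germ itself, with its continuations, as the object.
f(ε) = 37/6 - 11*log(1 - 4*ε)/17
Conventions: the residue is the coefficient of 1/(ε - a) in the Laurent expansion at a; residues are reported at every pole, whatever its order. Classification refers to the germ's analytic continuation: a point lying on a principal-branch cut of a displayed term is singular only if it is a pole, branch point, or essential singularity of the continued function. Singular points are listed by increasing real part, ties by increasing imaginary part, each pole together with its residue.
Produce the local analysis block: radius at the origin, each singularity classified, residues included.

Radius of convergence at 0: 1/4.
At 1/4: a logarithmic branch point.

Branch term (-11/17)*log(1 - ε/(1/4)): its argument vanishes at ε = 1/4, a logarithmic branch point, modulus 1/4.
The radius of convergence is the smallest modulus among the singular points: 1/4.


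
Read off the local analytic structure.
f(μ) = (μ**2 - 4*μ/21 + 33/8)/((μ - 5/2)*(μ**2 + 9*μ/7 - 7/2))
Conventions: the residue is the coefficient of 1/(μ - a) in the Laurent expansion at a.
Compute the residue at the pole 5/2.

The residue is 1663/1002.

At the order-1 pole 5/2 set g(μ) = (μ - (5/2))*f(μ) = (μ**2 - 4*μ/21 + 33/8)/(μ**2 + 9*μ/7 - 7/2).
Simple pole: residue = g(a) at a = 5/2, which is 1663/1002.


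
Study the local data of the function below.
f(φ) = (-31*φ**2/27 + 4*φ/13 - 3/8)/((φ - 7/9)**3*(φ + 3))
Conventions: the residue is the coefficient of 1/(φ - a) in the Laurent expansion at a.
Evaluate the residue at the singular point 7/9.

The residue is -881847/4087616.

At the order-3 pole 7/9 set g(φ) = (φ - (7/9))^3*f(φ) = (-31*φ**2/27 + 4*φ/13 - 3/8)/(φ + 3).
Order-3 pole: residue = g''(a)/2; g''(7/9) = -881847/2043808, so the residue is -881847/4087616.


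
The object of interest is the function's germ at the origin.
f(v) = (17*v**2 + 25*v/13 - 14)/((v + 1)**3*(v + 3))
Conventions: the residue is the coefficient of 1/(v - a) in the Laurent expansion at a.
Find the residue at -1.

At the order-3 pole -1 set g(v) = (v - (-1))^3*f(v) = (17*v**2 + 25*v/13 - 14)/(v + 3).
Order-3 pole: residue = g''(a)/2; g''(-1) = 433/13, so the residue is 433/26.

The residue is 433/26.


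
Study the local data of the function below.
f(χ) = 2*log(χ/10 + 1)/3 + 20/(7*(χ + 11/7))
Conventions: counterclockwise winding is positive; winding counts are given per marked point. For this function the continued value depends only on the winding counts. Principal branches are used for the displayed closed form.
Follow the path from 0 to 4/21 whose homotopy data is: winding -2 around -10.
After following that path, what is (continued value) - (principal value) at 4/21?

Continued minus principal equals -(8/3)*pi*i.

The rational part is single-valued and drops out of the difference; each branch term changes only by its own monodromy.
(2/3)*log(1 - χ/(-10)): each positive loop around -10 adds 2*pi*i to the log, so winding -2 contributes (2/3)*(-2)*2*pi*i = -(8/3)*pi*i.
Summing the contributions at χ = 4/21 gives -(8/3)*pi*i.


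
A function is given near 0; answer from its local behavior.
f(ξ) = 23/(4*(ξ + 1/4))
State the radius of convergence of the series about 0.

The radius of convergence is 1/4.

Denominator factor (ξ + 1/4): pole of order 1 at -1/4, modulus 1/4.
The radius of convergence is the smallest modulus among the singular points: 1/4.


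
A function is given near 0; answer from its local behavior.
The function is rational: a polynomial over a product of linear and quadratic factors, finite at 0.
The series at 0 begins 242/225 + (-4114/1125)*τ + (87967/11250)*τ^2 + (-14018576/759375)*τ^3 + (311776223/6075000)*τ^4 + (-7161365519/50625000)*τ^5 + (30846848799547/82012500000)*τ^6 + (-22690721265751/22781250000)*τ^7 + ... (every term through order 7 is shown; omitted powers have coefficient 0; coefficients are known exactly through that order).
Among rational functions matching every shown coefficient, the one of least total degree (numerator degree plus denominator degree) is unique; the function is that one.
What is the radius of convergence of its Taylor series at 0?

The radius of convergence is 3/8.

No rational of total degree below 5 reproduces all 8 coefficients; solving the [0/5] Pade equations on them gives f(τ) = 1/(3*(τ + 3/8)*(τ**2 + τ/3 + 10/11)**2), whose expansion matches every shown term.
Denominator factor (τ**2 + τ/3 + 10/11)^2: discriminant -349/99, complex-conjugate roots (-1/6) + ((1/66)*sqrt(3839))*i and (-1/6) - ((1/66)*sqrt(3839))*i; poles of order 2, moduli (1/11)*sqrt(110) and (1/11)*sqrt(110).
Denominator factor (τ + 3/8): pole of order 1 at -3/8, modulus 3/8.
The radius of convergence is the smallest modulus among the singular points: 3/8.


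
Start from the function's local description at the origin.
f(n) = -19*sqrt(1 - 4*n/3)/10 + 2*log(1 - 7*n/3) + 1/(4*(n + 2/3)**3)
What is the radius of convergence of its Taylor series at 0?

Denominator factor (n + 2/3)^3: pole of order 3 at -2/3, modulus 2/3.
Branch term (-19/10)*sqrt(1 - n/(3/4)): its argument vanishes at n = 3/4, a square-root branch point, modulus 3/4.
Branch term (2)*log(1 - n/(3/7)): its argument vanishes at n = 3/7, a logarithmic branch point, modulus 3/7.
The radius of convergence is the smallest modulus among the singular points: 3/7.

The radius of convergence is 3/7.


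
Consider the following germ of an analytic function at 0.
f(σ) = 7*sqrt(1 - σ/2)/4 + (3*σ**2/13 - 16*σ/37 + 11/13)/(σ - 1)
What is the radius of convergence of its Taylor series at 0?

Denominator factor (σ - 1): pole of order 1 at 1, modulus 1.
Branch term (7/4)*sqrt(1 - σ/(2)): its argument vanishes at σ = 2, a square-root branch point, modulus 2.
The radius of convergence is the smallest modulus among the singular points: 1.

The radius of convergence is 1.


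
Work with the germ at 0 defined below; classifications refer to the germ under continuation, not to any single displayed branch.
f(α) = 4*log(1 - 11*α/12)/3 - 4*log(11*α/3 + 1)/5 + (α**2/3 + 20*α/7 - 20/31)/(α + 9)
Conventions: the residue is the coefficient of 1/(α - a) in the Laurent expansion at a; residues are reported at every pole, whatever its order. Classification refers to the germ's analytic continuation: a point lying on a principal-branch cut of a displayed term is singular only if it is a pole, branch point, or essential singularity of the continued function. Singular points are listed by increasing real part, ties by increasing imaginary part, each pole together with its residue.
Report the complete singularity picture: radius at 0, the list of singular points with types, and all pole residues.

Radius of convergence at 0: 3/11.
At -9: a pole of order 1; residue 139/217.
At -3/11: a logarithmic branch point.
At 12/11: a logarithmic branch point.

Denominator factor (α + 9): pole of order 1 at -9, modulus 9.
Branch term (4/3)*log(1 - α/(12/11)): its argument vanishes at α = 12/11, a logarithmic branch point, modulus 12/11.
Branch term (-4/5)*log(1 - α/(-3/11)): its argument vanishes at α = -3/11, a logarithmic branch point, modulus 3/11.
The radius of convergence is the smallest modulus among the singular points: 3/11.
The branch terms are analytic at -9 and contribute nothing to the residue; only the rational part matters.
At the order-1 pole -9 set g(α) = (α - (-9))*(rational part) = α**2/3 + 20*α/7 - 20/31.
Simple pole: residue = g(a) at a = -9, which is 139/217.
List the singular points by increasing real part (a conjugate pair: the negative imaginary part first).


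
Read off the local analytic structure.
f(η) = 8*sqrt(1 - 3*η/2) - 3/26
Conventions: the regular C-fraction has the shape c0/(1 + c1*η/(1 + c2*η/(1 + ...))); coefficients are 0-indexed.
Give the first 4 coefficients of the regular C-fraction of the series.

The regular C-fraction coefficients are [205/26, 156/205, -1863/1640, -205/1656].

Taylor coefficients (expand at 0): a_0 = 205/26, a_1 = -6, a_2 = -9/4, a_3 = -27/16.
c0 = a_0 = 205/26. Peel one level at a time: if S = 1 + c*η/S' with S'(0) = 1, then c is the η-coefficient of S and S' = c*η/(S - 1).
S_1 = c0/f = 1 + (156/205)*η + (72657/84050)*η^2 + ...; c1 = 156/205.
S_2 = c1*η/(S_1 - 1) = 1 + (-1863/1640)*η + (-9/64)*η^2 + ...; c2 = -1863/1640.
S_3 = c2*η/(S_2 - 1) = 1 + (-205/1656)*η + ...; c3 = -205/1656.


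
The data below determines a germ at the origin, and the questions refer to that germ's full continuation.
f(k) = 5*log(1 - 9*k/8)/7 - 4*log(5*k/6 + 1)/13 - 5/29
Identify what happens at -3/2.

There is no denominator, hence no pole anywhere.
Branch term log(1 - k/(8/9)): argument at -3/2 is 43/16, nonzero, so -3/2 is not its branch point (a point on a principal cut is still regular for the continued germ).
Branch term log(1 - k/(-6/5)): argument at -3/2 is -1/4, nonzero, so -3/2 is not its branch point (a point on a principal cut is still regular for the continued germ).
So the germ continues analytically to -3/2.

The point is a regular point.


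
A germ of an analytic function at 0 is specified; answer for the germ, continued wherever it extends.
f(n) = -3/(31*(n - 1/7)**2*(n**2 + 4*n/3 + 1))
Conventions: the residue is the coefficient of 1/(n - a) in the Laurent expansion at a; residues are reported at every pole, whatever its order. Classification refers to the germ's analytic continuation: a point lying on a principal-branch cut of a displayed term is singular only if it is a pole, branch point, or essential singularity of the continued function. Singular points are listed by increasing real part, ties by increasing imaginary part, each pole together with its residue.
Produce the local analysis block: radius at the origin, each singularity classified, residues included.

Radius of convergence at 0: 1/7.
At (-2/3) - ((1/3)*sqrt(5))*i: a pole of order 1; residue (-52479/982204) - ((4851/2455510)*sqrt(5))*i.
At (-2/3) + ((1/3)*sqrt(5))*i: a pole of order 1; residue (-52479/982204) + ((4851/2455510)*sqrt(5))*i.
At 1/7: a pole of order 2; residue 52479/491102.


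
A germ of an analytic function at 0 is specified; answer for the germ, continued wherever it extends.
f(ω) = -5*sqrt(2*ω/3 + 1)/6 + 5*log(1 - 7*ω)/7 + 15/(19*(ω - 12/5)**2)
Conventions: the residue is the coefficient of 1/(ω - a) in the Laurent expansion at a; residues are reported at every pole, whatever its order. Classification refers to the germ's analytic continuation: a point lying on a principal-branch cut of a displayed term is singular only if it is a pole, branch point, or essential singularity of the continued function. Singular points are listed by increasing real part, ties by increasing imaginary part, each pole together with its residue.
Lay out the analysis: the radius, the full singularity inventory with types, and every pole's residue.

Radius of convergence at 0: 1/7.
At -3/2: an algebraic (square-root) branch point.
At 1/7: a logarithmic branch point.
At 12/5: a pole of order 2; residue 0.

Denominator factor (ω - 12/5)^2: pole of order 2 at 12/5, modulus 12/5.
Branch term (5/7)*log(1 - ω/(1/7)): its argument vanishes at ω = 1/7, a logarithmic branch point, modulus 1/7.
Branch term (-5/6)*sqrt(1 - ω/(-3/2)): its argument vanishes at ω = -3/2, a square-root branch point, modulus 3/2.
The radius of convergence is the smallest modulus among the singular points: 1/7.
The branch terms are analytic at 12/5 and contribute nothing to the residue; only the rational part matters.
At the order-2 pole 12/5 set g(ω) = (ω - (12/5))^2*(rational part) = 15/19.
Order-2 pole: residue = g'(a); g'(12/5) = 0, so the residue is 0.
List the singular points by increasing real part (a conjugate pair: the negative imaginary part first).


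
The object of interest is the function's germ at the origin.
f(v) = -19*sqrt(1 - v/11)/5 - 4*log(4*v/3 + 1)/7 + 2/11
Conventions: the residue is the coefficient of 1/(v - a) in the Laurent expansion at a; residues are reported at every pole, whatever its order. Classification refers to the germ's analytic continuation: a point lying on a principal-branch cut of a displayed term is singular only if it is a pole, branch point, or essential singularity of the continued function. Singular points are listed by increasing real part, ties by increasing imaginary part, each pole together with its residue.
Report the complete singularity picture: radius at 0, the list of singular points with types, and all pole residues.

Branch term (-19/5)*sqrt(1 - v/(11)): its argument vanishes at v = 11, a square-root branch point, modulus 11.
Branch term (-4/7)*log(1 - v/(-3/4)): its argument vanishes at v = -3/4, a logarithmic branch point, modulus 3/4.
The radius of convergence is the smallest modulus among the singular points: 3/4.
List the singular points by increasing real part (a conjugate pair: the negative imaginary part first).

Radius of convergence at 0: 3/4.
At -3/4: a logarithmic branch point.
At 11: an algebraic (square-root) branch point.


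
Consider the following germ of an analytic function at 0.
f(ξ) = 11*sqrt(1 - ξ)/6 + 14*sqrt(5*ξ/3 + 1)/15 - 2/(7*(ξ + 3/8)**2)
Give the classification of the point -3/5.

The point is an algebraic (square-root) branch point.

The term (14/15)*sqrt(1 - ξ/(-3/5)) has argument 1 - -3/5/(-3/5) = 0 at -3/5: a square-root (algebraic, two-sheeted) branch point; the remaining terms are analytic or single-valued there.


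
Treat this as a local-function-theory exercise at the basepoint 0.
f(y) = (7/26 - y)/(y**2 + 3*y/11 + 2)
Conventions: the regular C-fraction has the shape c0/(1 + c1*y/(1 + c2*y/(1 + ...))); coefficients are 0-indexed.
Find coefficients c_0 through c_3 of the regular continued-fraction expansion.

Taylor coefficients (expand at 0): a_0 = 7/52, a_1 = -593/1144, a_2 = 85/25168, a_3 = 143251/553696.
c0 = a_0 = 7/52. Peel one level at a time: if S = 1 + c*y/S' with S'(0) = 1, then c is the y-coefficient of S and S' = c*y/(S - 1).
S_1 = c0/f = 1 + (593/154)*y + (15957/1078)*y^2 + ...; c1 = 593/154.
S_2 = c1*y/(S_1 - 1) = 1 + (-15957/4151)*y + (175527/351649)*y^2 + ...; c2 = -15957/4151.
S_3 = c2*y/(S_2 - 1) = 1 + (77/593)*y + ...; c3 = 77/593.

The regular C-fraction coefficients are [7/52, 593/154, -15957/4151, 77/593].


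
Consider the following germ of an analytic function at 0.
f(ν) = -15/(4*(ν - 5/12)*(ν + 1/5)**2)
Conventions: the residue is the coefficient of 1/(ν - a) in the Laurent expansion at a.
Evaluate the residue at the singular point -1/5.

At the order-2 pole -1/5 set g(ν) = (ν - (-1/5))^2*f(ν) = -15/(4*(ν - 5/12)).
Order-2 pole: residue = g'(a); g'(-1/5) = 13500/1369, so the residue is 13500/1369.

The residue is 13500/1369.


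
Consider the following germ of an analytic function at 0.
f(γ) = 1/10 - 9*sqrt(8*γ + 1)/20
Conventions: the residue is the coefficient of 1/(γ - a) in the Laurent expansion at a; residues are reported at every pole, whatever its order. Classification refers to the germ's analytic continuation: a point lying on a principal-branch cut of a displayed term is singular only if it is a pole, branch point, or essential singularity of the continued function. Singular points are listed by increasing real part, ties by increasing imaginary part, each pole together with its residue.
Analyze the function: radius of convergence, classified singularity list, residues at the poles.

Branch term (-9/20)*sqrt(1 - γ/(-1/8)): its argument vanishes at γ = -1/8, a square-root branch point, modulus 1/8.
The radius of convergence is the smallest modulus among the singular points: 1/8.

Radius of convergence at 0: 1/8.
At -1/8: an algebraic (square-root) branch point.


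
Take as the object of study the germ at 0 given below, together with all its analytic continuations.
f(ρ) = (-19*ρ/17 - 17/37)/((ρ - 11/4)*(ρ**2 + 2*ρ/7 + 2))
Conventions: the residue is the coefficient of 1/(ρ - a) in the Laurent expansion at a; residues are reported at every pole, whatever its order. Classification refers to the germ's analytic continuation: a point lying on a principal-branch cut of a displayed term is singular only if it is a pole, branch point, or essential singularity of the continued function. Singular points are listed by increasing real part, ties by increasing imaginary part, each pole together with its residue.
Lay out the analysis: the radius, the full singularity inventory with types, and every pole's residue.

Radius of convergence at 0: sqrt(2).
At (-1/7) - ((1/7)*sqrt(97))*i: a pole of order 1; residue (124446/729011) - ((331688/70714067)*sqrt(97))*i.
At (-1/7) + ((1/7)*sqrt(97))*i: a pole of order 1; residue (124446/729011) + ((331688/70714067)*sqrt(97))*i.
At 11/4: a pole of order 1; residue -248892/729011.


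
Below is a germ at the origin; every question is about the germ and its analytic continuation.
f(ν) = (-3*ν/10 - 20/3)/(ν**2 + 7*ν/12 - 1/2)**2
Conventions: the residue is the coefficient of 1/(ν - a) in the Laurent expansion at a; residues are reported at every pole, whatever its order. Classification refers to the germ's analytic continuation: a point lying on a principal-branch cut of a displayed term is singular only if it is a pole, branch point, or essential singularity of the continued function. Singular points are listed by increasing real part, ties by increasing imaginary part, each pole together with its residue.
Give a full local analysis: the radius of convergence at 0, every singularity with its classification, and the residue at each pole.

Radius of convergence at 0: -7/24 + (1/24)*sqrt(337).
At -7/24 - (1/24)*sqrt(337): a pole of order 2; residue -(113688/567845)*sqrt(337).
At -7/24 + (1/24)*sqrt(337): a pole of order 2; residue (113688/567845)*sqrt(337).


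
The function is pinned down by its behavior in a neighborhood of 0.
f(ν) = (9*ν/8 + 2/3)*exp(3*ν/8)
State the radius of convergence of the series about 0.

The factor exp(3*ν/8) is entire and contributes no finite singular point.
The polynomial part has no poles.
No finite singular points: the Taylor series at 0 converges everywhere.

The radius of convergence is infinite.


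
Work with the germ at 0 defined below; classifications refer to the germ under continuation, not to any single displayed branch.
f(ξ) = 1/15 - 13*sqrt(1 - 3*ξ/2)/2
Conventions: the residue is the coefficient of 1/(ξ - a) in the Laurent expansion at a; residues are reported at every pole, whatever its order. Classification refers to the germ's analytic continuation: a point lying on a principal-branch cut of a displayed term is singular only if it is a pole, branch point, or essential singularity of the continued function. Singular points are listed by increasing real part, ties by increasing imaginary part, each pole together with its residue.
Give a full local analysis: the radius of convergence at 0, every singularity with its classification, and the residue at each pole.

Radius of convergence at 0: 2/3.
At 2/3: an algebraic (square-root) branch point.

Branch term (-13/2)*sqrt(1 - ξ/(2/3)): its argument vanishes at ξ = 2/3, a square-root branch point, modulus 2/3.
The radius of convergence is the smallest modulus among the singular points: 2/3.


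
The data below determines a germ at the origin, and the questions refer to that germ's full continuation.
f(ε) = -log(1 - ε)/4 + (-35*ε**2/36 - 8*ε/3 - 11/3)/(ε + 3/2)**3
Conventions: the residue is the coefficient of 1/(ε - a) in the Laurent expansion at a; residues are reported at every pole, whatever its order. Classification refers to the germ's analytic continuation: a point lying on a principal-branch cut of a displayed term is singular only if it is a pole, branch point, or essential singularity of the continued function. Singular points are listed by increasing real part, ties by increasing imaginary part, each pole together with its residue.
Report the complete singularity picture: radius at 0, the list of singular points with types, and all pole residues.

Denominator factor (ε + 3/2)^3: pole of order 3 at -3/2, modulus 3/2.
Branch term (-1/4)*log(1 - ε/(1)): its argument vanishes at ε = 1, a logarithmic branch point, modulus 1.
The radius of convergence is the smallest modulus among the singular points: 1.
The branch term is analytic at -3/2 and contributes nothing to the residue; only the rational part matters.
At the order-3 pole -3/2 set g(ε) = (ε - (-3/2))^3*(rational part) = -35*ε**2/36 - 8*ε/3 - 11/3.
Order-3 pole: residue = g''(a)/2; g''(-3/2) = -35/18, so the residue is -35/36.
List the singular points by increasing real part (a conjugate pair: the negative imaginary part first).

Radius of convergence at 0: 1.
At -3/2: a pole of order 3; residue -35/36.
At 1: a logarithmic branch point.


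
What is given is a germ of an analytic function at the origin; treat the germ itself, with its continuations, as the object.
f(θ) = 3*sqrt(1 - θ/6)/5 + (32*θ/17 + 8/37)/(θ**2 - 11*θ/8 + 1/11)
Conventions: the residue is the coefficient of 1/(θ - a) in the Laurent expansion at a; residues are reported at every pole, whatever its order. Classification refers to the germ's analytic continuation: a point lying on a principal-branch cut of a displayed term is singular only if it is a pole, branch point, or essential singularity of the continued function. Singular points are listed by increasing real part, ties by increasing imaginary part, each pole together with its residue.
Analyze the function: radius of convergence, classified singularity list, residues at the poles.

Denominator factor (θ**2 - 11*θ/8 + 1/11): discriminant 1075/704, real irrational roots 11/16 + (5/176)*sqrt(473) and 11/16 - (5/176)*sqrt(473); poles of order 1, moduli 11/16 + (5/176)*sqrt(473) and 11/16 - (5/176)*sqrt(473).
Branch term (3/5)*sqrt(1 - θ/(6)): its argument vanishes at θ = 6, a square-root branch point, modulus 6.
The radius of convergence is the smallest modulus among the singular points: 11/16 - (5/176)*sqrt(473).
The branch term is analytic at 11/16 - (5/176)*sqrt(473) and contributes nothing to the residue; only the rational part matters.
The factor θ**2 - 11*θ/8 + 1/11 splits as (θ - a)(θ - a') with a = 11/16 - (5/176)*sqrt(473), a' = 11/16 + (5/176)*sqrt(473). At the order-1 pole a set g(θ) = (θ - a)*(rational part) = [32*θ/17 + 8/37] / (θ - a').
Simple pole: residue = g(a) at a = 11/16 - (5/176)*sqrt(473), which is 16/17 - (1520/27047)*sqrt(473).
The branch term is analytic at 11/16 + (5/176)*sqrt(473) and contributes nothing to the residue; only the rational part matters.
The factor θ**2 - 11*θ/8 + 1/11 splits as (θ - a)(θ - a') with a = 11/16 + (5/176)*sqrt(473), a' = 11/16 - (5/176)*sqrt(473). At the order-1 pole a set g(θ) = (θ - a)*(rational part) = [32*θ/17 + 8/37] / (θ - a').
Simple pole: residue = g(a) at a = 11/16 + (5/176)*sqrt(473), which is 16/17 + (1520/27047)*sqrt(473).
List the singular points by increasing real part (a conjugate pair: the negative imaginary part first).

Radius of convergence at 0: 11/16 - (5/176)*sqrt(473).
At 11/16 - (5/176)*sqrt(473): a pole of order 1; residue 16/17 - (1520/27047)*sqrt(473).
At 11/16 + (5/176)*sqrt(473): a pole of order 1; residue 16/17 + (1520/27047)*sqrt(473).
At 6: an algebraic (square-root) branch point.


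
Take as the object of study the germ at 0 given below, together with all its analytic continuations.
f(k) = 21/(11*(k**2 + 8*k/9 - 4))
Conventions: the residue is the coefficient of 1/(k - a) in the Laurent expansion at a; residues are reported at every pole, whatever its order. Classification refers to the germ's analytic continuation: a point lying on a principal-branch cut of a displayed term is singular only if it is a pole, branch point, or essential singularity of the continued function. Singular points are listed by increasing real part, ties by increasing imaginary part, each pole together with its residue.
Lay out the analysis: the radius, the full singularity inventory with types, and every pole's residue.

Radius of convergence at 0: -4/9 + (2/9)*sqrt(85).
At -4/9 - (2/9)*sqrt(85): a pole of order 1; residue -(189/3740)*sqrt(85).
At -4/9 + (2/9)*sqrt(85): a pole of order 1; residue (189/3740)*sqrt(85).

Denominator factor (k**2 + 8*k/9 - 4): discriminant 1360/81, real irrational roots -4/9 + (2/9)*sqrt(85) and -4/9 - (2/9)*sqrt(85); poles of order 1, moduli -4/9 + (2/9)*sqrt(85) and 4/9 + (2/9)*sqrt(85).
The radius of convergence is the smallest modulus among the singular points: -4/9 + (2/9)*sqrt(85).
The factor k**2 + 8*k/9 - 4 splits as (k - a)(k - a') with a = -4/9 - (2/9)*sqrt(85), a' = -4/9 + (2/9)*sqrt(85). At the order-1 pole a set g(k) = (k - a)*f(k) = [21/11] / (k - a').
Simple pole: residue = g(a) at a = -4/9 - (2/9)*sqrt(85), which is -(189/3740)*sqrt(85).
The factor k**2 + 8*k/9 - 4 splits as (k - a)(k - a') with a = -4/9 + (2/9)*sqrt(85), a' = -4/9 - (2/9)*sqrt(85). At the order-1 pole a set g(k) = (k - a)*f(k) = [21/11] / (k - a').
Simple pole: residue = g(a) at a = -4/9 + (2/9)*sqrt(85), which is (189/3740)*sqrt(85).
List the singular points by increasing real part (a conjugate pair: the negative imaginary part first).


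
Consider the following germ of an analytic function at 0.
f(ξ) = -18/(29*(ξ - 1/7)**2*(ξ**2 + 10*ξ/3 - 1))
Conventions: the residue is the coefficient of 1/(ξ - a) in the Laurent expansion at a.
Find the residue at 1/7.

At the order-2 pole 1/7 set g(ξ) = (ξ - (1/7))^2*f(ξ) = -18/(29*(ξ**2 + 10*ξ/3 - 1)).
Order-2 pole: residue = g'(a); g'(1/7) = 351918/39701, so the residue is 351918/39701.

The residue is 351918/39701.


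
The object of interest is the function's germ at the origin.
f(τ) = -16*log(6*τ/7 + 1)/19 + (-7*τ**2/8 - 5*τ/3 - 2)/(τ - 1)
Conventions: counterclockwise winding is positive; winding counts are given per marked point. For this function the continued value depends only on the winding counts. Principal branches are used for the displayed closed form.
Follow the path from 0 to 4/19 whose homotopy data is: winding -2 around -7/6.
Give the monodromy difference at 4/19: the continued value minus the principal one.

The rational part is single-valued and drops out of the difference; each branch term changes only by its own monodromy.
(-16/19)*log(1 - τ/(-7/6)): each positive loop around -7/6 adds 2*pi*i to the log, so winding -2 contributes (-16/19)*(-2)*2*pi*i = (64/19)*pi*i.
Summing the contributions at τ = 4/19 gives (64/19)*pi*i.

Continued minus principal equals (64/19)*pi*i.
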